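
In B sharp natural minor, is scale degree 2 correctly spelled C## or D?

C##

Each scale degree takes a distinct letter name. Degree 2 of a scale on B must use the letter C.
C## and D are enharmonically the same pitch, but only C## uses the letter C, so it is the correct spelling here.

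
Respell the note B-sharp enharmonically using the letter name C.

C

Plain C sits at the same pitch as B#, so on the letter C the same pitch needs a natural: C.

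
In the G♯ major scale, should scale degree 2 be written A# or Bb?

A#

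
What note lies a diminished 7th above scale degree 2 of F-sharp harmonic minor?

Scale degree 2 of F# harmonic minor is G#.
A diminished seventh (9 semitones) above G# lands on the letter F, giving F.

F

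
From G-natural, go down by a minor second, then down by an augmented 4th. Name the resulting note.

A minor second down from G is F# (letter F, 1 semitone down).
An augmented fourth down from F# is C (letter C, 6 semitones down).

C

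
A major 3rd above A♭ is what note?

A up a major third is C#, so the target letter is C.
From Ab, a major third is 4 semitones up: C.

C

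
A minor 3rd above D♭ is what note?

A third above D lands on the letter F.
A minor third spans 3 semitones, so Db moves to pitch class 4. On the letter F that is Fb.

Fb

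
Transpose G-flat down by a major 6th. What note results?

Bbb

G down a major sixth is Bb, so the target letter is B.
From Gb, a major sixth is 9 semitones down: Bbb.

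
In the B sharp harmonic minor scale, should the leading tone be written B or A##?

Each scale degree takes a distinct letter name. Degree 7 of a scale on B must use the letter A.
A## and B are enharmonically the same pitch, but only A## uses the letter A, so it is the correct spelling here.

A##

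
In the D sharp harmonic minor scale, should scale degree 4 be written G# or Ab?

G#

Each scale degree takes a distinct letter name. Degree 4 of a scale on D must use the letter G.
G# and Ab are enharmonically the same pitch, but only G# uses the letter G, so it is the correct spelling here.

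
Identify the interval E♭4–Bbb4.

Counting letters E–F–G–A–B gives a fifth.
Eb→Bbb = 6 semitones, 1 narrower than the perfect fifth (7), so diminished.

diminished fifth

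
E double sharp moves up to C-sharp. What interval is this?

diminished sixth

The letter names run E→C, a span of 5 letter steps, so the interval is some kind of sixth.
E## to C# is 7 semitones. A major sixth is 9, so 7 makes it diminished.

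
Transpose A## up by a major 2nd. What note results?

A second above A lands on the letter B.
A major second spans 2 semitones, so A## moves to pitch class 1. On the letter B that is B##.

B##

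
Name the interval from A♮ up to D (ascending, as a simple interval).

Counting letters A–B–C–D gives a fourth.
A→D = 5 semitones, exactly the perfect fourth.

perfect fourth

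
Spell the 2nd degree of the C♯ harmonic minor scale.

Degree 2 takes the letter 1 step above C, which is D.
In harmonic minor, degree 2 sits 2 semitones above the tonic. C# + 2 semitones is pitch class 3, spelled on D as D#.

D#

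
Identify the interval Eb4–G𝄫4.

diminished third

Counting letters E–F–G gives a third.
Eb→Gbb = 2 semitones, 2 narrower than the major third (4), so diminished.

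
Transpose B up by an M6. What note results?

G#

B up a major sixth is G#, so the target letter is G.
From B, a major sixth is 9 semitones up: G#.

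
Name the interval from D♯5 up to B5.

Counting letters D–E–F–G–A–B gives a sixth.
D#→B = 8 semitones, 1 narrower than the major sixth (9), so minor.

minor sixth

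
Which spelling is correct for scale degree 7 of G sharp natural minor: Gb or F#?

Each scale degree takes a distinct letter name. Degree 7 of a scale on G must use the letter F.
F# and Gb are enharmonically the same pitch, but only F# uses the letter F, so it is the correct spelling here.

F#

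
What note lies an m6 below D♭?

D down a major sixth is F, so the target letter is F.
From Db, a minor sixth is 8 semitones down: F.

F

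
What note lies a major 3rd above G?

B

A third above G lands on the letter B.
A major third spans 4 semitones, so G moves to pitch class 11. On the letter B that is B.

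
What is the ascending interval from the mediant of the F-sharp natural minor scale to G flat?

diminished seventh

The mediant of F# natural minor is A.
A up to Gb: letters A→G make it a seventh; 9 semitones makes it diminished.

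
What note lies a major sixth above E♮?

E up a major sixth is C#, so the target letter is C.
From E, a major sixth is 9 semitones up: C#.

C#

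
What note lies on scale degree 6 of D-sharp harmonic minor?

Degree 6 takes the letter 5 steps above D, which is B.
In harmonic minor, degree 6 sits 8 semitones above the tonic. D# + 8 semitones is pitch class 11, spelled on B as B.

B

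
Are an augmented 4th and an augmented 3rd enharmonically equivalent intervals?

No

An augmented fourth spans 6 semitones; an augmented third spans 5.
The spans differ, so they are not enharmonic equivalents.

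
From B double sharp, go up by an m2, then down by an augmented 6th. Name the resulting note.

E

A minor second up from B## is C## (letter C, 1 semitone up).
An augmented sixth down from C## is E (letter E, 10 semitones down).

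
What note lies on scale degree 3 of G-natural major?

Degree 3 takes the letter 2 steps above G, which is B.
In major, degree 3 sits 4 semitones above the tonic. G + 4 semitones is pitch class 11, spelled on B as B.

B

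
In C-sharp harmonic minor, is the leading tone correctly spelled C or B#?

B#

Each scale degree takes a distinct letter name. Degree 7 of a scale on C must use the letter B.
B# and C are enharmonically the same pitch, but only B# uses the letter B, so it is the correct spelling here.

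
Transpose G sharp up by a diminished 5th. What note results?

D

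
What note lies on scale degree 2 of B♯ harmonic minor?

C##

Degree 2 takes the letter 1 step above B, which is C.
In harmonic minor, degree 2 sits 2 semitones above the tonic. B# + 2 semitones is pitch class 2, spelled on C as C##.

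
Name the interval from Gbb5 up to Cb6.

The letter names run G→C, a span of 3 letter steps, so the interval is some kind of fourth.
Gbb to Cb is 6 semitones. A perfect fourth is 5, so 6 makes it augmented.

augmented fourth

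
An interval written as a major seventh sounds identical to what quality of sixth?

doubly augmented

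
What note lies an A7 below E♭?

E down a major seventh is F, so the target letter is F.
From Eb, an augmented seventh is 12 semitones down: Fbb.

Fbb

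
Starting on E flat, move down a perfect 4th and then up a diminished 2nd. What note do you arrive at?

Cbb

A perfect fourth down from Eb is Bb (letter B, 5 semitones down).
A diminished second up from Bb is Cbb (letter C, 0 semitones up).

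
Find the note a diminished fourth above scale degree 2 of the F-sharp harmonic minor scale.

C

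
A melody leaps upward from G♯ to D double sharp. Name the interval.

augmented fifth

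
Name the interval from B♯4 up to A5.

The letter names run B→A, a span of 6 letter steps, so the interval is some kind of seventh.
B# to A is 9 semitones. A major seventh is 11, so 9 makes it diminished.

diminished seventh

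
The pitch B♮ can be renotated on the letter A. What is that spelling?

Plain A sits 2 semitones below B, so on the letter A the same pitch needs a double sharp: A##.

A##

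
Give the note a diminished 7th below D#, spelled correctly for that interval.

E##

A seventh below D lands on the letter E.
A diminished seventh spans 9 semitones, so D# moves to pitch class 6. On the letter E that is E##.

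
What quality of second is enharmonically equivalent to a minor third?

A minor third spans 3 semitones.
A second spanning 3 semitones is augmented (the major second is 2).

augmented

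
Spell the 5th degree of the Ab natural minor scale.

Eb

Degree 5 takes the letter 4 steps above A, which is E.
In natural minor, degree 5 sits 7 semitones above the tonic. Ab + 7 semitones is pitch class 3, spelled on E as Eb.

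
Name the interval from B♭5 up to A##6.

Counting letters B–C–D–E–F–G–A gives a seventh.
Bb→A## = 13 semitones, 2 wider than the major seventh (11), so doubly augmented.

doubly augmented seventh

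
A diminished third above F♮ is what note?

Abb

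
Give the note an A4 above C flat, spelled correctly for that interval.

F

A fourth above C lands on the letter F.
An augmented fourth spans 6 semitones, so Cb moves to pitch class 5. On the letter F that is F.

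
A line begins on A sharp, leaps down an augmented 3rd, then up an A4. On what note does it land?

An augmented third down from A# is F (letter F, 5 semitones down).
An augmented fourth up from F is B (letter B, 6 semitones up).

B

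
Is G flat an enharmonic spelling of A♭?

Two spellings are enharmonically equivalent only if they share a pitch class.
Here Gb → 6, Ab → 8; 6 ≠ 8, so they are not.

No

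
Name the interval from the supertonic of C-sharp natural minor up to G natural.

The supertonic of C# natural minor is D#.
D# up to G: letters D→G make it a fourth; 4 semitones makes it diminished.

diminished fourth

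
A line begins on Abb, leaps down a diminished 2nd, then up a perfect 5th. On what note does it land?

D

A diminished second down from Abb is G (letter G, 0 semitones down).
A perfect fifth up from G is D (letter D, 7 semitones up).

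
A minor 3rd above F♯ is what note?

F up a major third is A, so the target letter is A.
From F#, a minor third is 3 semitones up: A.

A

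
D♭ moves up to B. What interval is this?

Counting letters D–E–F–G–A–B gives a sixth.
Db→B = 10 semitones, 1 wider than the major sixth (9), so augmented.

augmented sixth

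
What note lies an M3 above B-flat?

A third above B lands on the letter D.
A major third spans 4 semitones, so Bb moves to pitch class 2. On the letter D that is D.

D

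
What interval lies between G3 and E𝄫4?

diminished sixth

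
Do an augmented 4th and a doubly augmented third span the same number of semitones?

An augmented fourth spans 6 semitones; a doubly augmented third spans 6.
They are enharmonically equivalent.

Yes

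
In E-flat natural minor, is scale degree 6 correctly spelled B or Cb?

Cb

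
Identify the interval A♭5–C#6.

Counting letters A–B–C gives a third.
Ab→C# = 5 semitones, 1 wider than the major third (4), so augmented.

augmented third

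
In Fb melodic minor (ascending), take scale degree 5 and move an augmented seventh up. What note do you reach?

B

Scale degree 5 of Fb melodic minor (ascending) is Cb.
An augmented seventh (12 semitones) above Cb lands on the letter B, giving B.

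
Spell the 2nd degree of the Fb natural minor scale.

Degree 2 takes the letter 1 step above F, which is G.
In natural minor, degree 2 sits 2 semitones above the tonic. Fb + 2 semitones is pitch class 6, spelled on G as Gb.

Gb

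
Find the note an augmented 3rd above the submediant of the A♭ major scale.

The submediant of Ab major is F.
An augmented third (5 semitones) above F lands on the letter A, giving A#.

A#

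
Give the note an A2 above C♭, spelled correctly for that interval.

D

A second above C lands on the letter D.
An augmented second spans 3 semitones, so Cb moves to pitch class 2. On the letter D that is D.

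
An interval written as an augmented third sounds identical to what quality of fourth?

perfect

An augmented third spans 5 semitones.
A fourth spanning 5 semitones is perfect (the perfect fourth is 5).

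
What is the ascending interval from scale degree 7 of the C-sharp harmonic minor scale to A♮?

diminished seventh

Scale degree 7 of C# harmonic minor is B#.
B# up to A: letters B→A make it a seventh; 9 semitones makes it diminished.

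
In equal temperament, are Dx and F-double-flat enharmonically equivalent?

D## is pitch class 4; Fbb is pitch class 3.
The pitch classes differ (4 vs. 3), so they are not enharmonic equivalents.

No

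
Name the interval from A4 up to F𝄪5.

Counting letters A–B–C–D–E–F gives a sixth.
A→F## = 10 semitones, 1 wider than the major sixth (9), so augmented.

augmented sixth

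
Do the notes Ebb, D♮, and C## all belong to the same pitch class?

Ebb = pitch class 2 and D = pitch class 2 and C## = pitch class 2 — the same pitch class, so they are enharmonic equivalents.

Yes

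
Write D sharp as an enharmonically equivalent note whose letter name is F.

Fbb

D# is pitch class 3. The letter F alone is pitch class 5.
To reach pitch class 3 from F requires an offset of -2 semitones, i.e. double flat: Fbb.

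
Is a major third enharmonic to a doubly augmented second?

Yes

A major third spans 4 semitones; a doubly augmented second spans 4.
They are enharmonically equivalent.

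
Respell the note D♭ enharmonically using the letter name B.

B##

Plain B sits 2 semitones below Db, so on the letter B the same pitch needs a double sharp: B##.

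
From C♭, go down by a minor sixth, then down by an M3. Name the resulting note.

A minor sixth down from Cb is Eb (letter E, 8 semitones down).
A major third down from Eb is Cb (letter C, 4 semitones down).

Cb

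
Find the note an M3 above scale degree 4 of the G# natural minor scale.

Scale degree 4 of G# natural minor is C#.
A major third (4 semitones) above C# lands on the letter E, giving E#.

E#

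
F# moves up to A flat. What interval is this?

diminished third

Counting letters F–G–A gives a third.
F#→Ab = 2 semitones, 2 narrower than the major third (4), so diminished.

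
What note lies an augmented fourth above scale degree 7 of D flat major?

Scale degree 7 of Db major is C.
An augmented fourth (6 semitones) above C lands on the letter F, giving F#.

F#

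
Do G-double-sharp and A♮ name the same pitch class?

Yes

G## is pitch class 9; A is pitch class 9.
All spellings map to pitch class 9, so they are enharmonically equivalent.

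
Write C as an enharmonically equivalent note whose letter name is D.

Plain D sits 2 semitones above C, so on the letter D the same pitch needs a double flat: Dbb.

Dbb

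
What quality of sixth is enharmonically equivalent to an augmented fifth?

minor

An augmented fifth spans 8 semitones.
A sixth spanning 8 semitones is minor (the major sixth is 9).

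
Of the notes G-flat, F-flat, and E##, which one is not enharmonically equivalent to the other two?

Fb

In 12-tone equal temperament, enharmonic equivalents share a pitch class. Gb is pitch class 6; Fb is pitch class 4; E## is pitch class 6.
Gb and E## share pitch class 6, while Fb is pitch class 4.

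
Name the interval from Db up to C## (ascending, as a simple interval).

The letter names run D→C, a span of 6 letter steps, so the interval is some kind of seventh.
Db to C## is 13 semitones. A major seventh is 11, so 13 makes it doubly augmented.

doubly augmented seventh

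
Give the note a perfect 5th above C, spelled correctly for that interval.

G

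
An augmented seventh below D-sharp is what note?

Eb

A seventh below D lands on the letter E.
An augmented seventh spans 12 semitones, so D# moves to pitch class 3. On the letter E that is Eb.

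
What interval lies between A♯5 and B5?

The letter names run A→B, a span of 1 letter step, so the interval is some kind of second.
A# to B is 1 semitone. A major second is 2, so 1 makes it minor.

minor second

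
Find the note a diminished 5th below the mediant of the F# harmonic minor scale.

D#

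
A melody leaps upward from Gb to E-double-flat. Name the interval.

minor sixth

The letter names run G→E, a span of 5 letter steps, so the interval is some kind of sixth.
Gb to Ebb is 8 semitones. A major sixth is 9, so 8 makes it minor.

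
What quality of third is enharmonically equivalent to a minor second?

A minor second spans 1 semitone.
A third spanning 1 semitone is doubly diminished (the major third is 4).

doubly diminished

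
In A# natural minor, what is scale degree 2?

B#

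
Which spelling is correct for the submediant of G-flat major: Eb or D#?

Eb

Each scale degree takes a distinct letter name. Degree 6 of a scale on G must use the letter E.
Eb and D# are enharmonically the same pitch, but only Eb uses the letter E, so it is the correct spelling here.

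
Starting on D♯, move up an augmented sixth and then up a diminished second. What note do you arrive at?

An augmented sixth up from D# is B## (letter B, 10 semitones up).
A diminished second up from B## is C# (letter C, 0 semitones up).

C#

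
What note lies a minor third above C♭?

A third above C lands on the letter E.
A minor third spans 3 semitones, so Cb moves to pitch class 2. On the letter E that is Ebb.

Ebb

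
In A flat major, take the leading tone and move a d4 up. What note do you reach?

The leading tone of Ab major is G.
A diminished fourth (4 semitones) above G lands on the letter C, giving Cb.

Cb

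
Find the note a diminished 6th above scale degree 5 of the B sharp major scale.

D

Scale degree 5 of B# major is F##.
A diminished sixth (7 semitones) above F## lands on the letter D, giving D.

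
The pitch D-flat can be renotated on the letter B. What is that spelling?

Db is pitch class 1. The letter B alone is pitch class 11.
To reach pitch class 1 from B requires an offset of +2 semitones, i.e. double sharp: B##.

B##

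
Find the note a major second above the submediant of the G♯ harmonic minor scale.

The submediant of G# harmonic minor is E.
A major second (2 semitones) above E lands on the letter F, giving F#.

F#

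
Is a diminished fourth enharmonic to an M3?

A diminished fourth spans 4 semitones; a major third spans 4.
They are enharmonically equivalent.

Yes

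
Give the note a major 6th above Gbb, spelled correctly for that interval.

A sixth above G lands on the letter E.
A major sixth spans 9 semitones, so Gbb moves to pitch class 2. On the letter E that is Ebb.

Ebb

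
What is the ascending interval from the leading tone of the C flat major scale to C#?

The leading tone of Cb major is Bb.
Bb up to C#: letters B→C make it a second; 3 semitones makes it augmented.

augmented second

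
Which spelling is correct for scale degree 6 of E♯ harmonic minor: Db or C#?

Each scale degree takes a distinct letter name. Degree 6 of a scale on E must use the letter C.
C# and Db are enharmonically the same pitch, but only C# uses the letter C, so it is the correct spelling here.

C#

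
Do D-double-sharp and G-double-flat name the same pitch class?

Two spellings are enharmonically equivalent only if they share a pitch class.
Here D## → 4, Gbb → 5; 4 ≠ 5, so they are not.

No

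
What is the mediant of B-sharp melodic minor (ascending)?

Degree 3 takes the letter 2 steps above B, which is D.
In melodic minor (ascending), degree 3 sits 3 semitones above the tonic. B# + 3 semitones is pitch class 3, spelled on D as D#.

D#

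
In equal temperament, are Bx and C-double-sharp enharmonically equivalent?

B## is pitch class 1; C## is pitch class 2.
The pitch classes differ (1 vs. 2), so they are not enharmonic equivalents.

No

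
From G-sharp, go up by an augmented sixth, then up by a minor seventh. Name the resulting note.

D##

An augmented sixth up from G# is E## (letter E, 10 semitones up).
A minor seventh up from E## is D## (letter D, 10 semitones up).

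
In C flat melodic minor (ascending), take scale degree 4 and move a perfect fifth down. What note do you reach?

Scale degree 4 of Cb melodic minor (ascending) is Fb.
A perfect fifth (7 semitones) below Fb lands on the letter B, giving Bbb.

Bbb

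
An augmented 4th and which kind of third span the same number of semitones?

doubly augmented

An augmented fourth spans 6 semitones.
A third spanning 6 semitones is doubly augmented (the major third is 4).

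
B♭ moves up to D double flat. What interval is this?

diminished third

Counting letters B–C–D gives a third.
Bb→Dbb = 2 semitones, 2 narrower than the major third (4), so diminished.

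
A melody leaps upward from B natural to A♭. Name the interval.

The letter names run B→A, a span of 6 letter steps, so the interval is some kind of seventh.
B to Ab is 9 semitones. A major seventh is 11, so 9 makes it diminished.

diminished seventh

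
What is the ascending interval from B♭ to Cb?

Counting letters B–C gives a second.
Bb→Cb = 1 semitone, 1 narrower than the major second (2), so minor.

minor second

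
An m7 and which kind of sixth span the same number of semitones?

augmented

A minor seventh spans 10 semitones.
A sixth spanning 10 semitones is augmented (the major sixth is 9).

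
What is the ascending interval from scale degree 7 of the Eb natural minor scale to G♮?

Scale degree 7 of Eb natural minor is Db.
Db up to G: letters D→G make it a fourth; 6 semitones makes it augmented.

augmented fourth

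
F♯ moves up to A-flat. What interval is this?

diminished third

Counting letters F–G–A gives a third.
F#→Ab = 2 semitones, 2 narrower than the major third (4), so diminished.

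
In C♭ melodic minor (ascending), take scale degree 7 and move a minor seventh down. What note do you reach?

C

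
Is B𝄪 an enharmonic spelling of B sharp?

Two spellings are enharmonically equivalent only if they share a pitch class.
Here B## → 1, B# → 0; 0 ≠ 1, so they are not.

No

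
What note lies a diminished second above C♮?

Dbb

A second above C lands on the letter D.
A diminished second spans 0 semitones, so C moves to pitch class 0. On the letter D that is Dbb.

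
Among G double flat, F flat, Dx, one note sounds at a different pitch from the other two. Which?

In 12-tone equal temperament, enharmonic equivalents share a pitch class. Gbb is pitch class 5; Fb is pitch class 4; D## is pitch class 4.
Fb and D## share pitch class 4, while Gbb is pitch class 5.

Gbb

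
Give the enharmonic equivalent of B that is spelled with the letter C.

Cb

Plain C sits 1 semitone above B, so on the letter C the same pitch needs a flat: Cb.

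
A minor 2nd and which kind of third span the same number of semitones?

doubly diminished

A minor second spans 1 semitone.
A third spanning 1 semitone is doubly diminished (the major third is 4).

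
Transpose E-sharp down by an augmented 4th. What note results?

A fourth below E lands on the letter B.
An augmented fourth spans 6 semitones, so E# moves to pitch class 11. On the letter B that is B.

B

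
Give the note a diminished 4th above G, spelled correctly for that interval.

A fourth above G lands on the letter C.
A diminished fourth spans 4 semitones, so G moves to pitch class 11. On the letter C that is Cb.

Cb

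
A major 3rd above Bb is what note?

D

B up a major third is D#, so the target letter is D.
From Bb, a major third is 4 semitones up: D.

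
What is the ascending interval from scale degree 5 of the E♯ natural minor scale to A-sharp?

Scale degree 5 of E# natural minor is B#.
B# up to A#: letters B→A make it a seventh; 10 semitones makes it minor.

minor seventh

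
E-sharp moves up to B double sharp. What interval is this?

augmented fifth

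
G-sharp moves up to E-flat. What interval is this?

Counting letters G–A–B–C–D–E gives a sixth.
G#→Eb = 7 semitones, 2 narrower than the major sixth (9), so diminished.

diminished sixth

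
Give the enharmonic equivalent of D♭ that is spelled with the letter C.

Plain C sits 1 semitone below Db, so on the letter C the same pitch needs a sharp: C#.

C#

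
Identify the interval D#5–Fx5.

major third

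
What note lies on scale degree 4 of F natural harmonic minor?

Bb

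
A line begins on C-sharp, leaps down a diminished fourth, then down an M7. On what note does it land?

A#

A diminished fourth down from C# is G## (letter G, 4 semitones down).
A major seventh down from G## is A# (letter A, 11 semitones down).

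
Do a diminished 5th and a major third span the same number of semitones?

No

A diminished fifth spans 6 semitones; a major third spans 4.
The spans differ, so they are not enharmonic equivalents.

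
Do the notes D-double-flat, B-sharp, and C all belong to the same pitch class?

Dbb is pitch class 0; B# is pitch class 0; C is pitch class 0.
All spellings map to pitch class 0, so they are enharmonically equivalent.

Yes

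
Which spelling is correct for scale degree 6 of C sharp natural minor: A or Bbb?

Each scale degree takes a distinct letter name. Degree 6 of a scale on C must use the letter A.
A and Bbb are enharmonically the same pitch, but only A uses the letter A, so it is the correct spelling here.

A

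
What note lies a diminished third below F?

D#

A third below F lands on the letter D.
A diminished third spans 2 semitones, so F moves to pitch class 3. On the letter D that is D#.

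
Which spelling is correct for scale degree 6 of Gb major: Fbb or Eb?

Each scale degree takes a distinct letter name. Degree 6 of a scale on G must use the letter E.
Eb and Fbb are enharmonically the same pitch, but only Eb uses the letter E, so it is the correct spelling here.

Eb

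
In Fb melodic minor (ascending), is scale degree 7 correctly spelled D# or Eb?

Each scale degree takes a distinct letter name. Degree 7 of a scale on F must use the letter E.
Eb and D# are enharmonically the same pitch, but only Eb uses the letter E, so it is the correct spelling here.

Eb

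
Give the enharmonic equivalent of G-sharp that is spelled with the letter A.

G# is pitch class 8. The letter A alone is pitch class 9.
To reach pitch class 8 from A requires an offset of -1 semitone, i.e. flat: Ab.

Ab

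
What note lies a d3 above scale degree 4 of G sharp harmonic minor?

Eb

Scale degree 4 of G# harmonic minor is C#.
A diminished third (2 semitones) above C# lands on the letter E, giving Eb.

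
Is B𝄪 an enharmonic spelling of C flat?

B## is pitch class 1; Cb is pitch class 11.
The pitch classes differ (1 vs. 11), so they are not enharmonic equivalents.

No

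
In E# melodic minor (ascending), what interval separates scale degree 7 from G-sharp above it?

diminished fourth

Scale degree 7 of E# melodic minor (ascending) is D##.
D## up to G#: letters D→G make it a fourth; 4 semitones makes it diminished.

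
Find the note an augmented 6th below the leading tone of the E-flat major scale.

Fb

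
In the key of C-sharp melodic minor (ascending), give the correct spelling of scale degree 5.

Degree 5 takes the letter 4 steps above C, which is G.
In melodic minor (ascending), degree 5 sits 7 semitones above the tonic. C# + 7 semitones is pitch class 8, spelled on G as G#.

G#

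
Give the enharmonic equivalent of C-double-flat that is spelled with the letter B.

Plain B sits 1 semitone above Cbb, so on the letter B the same pitch needs a flat: Bb.

Bb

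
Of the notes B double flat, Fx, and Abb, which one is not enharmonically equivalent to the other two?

In 12-tone equal temperament, enharmonic equivalents share a pitch class. Bbb is pitch class 9; F## is pitch class 7; Abb is pitch class 7.
F## and Abb share pitch class 7, while Bbb is pitch class 9.

Bbb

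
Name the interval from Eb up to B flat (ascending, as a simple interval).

perfect fifth

Counting letters E–F–G–A–B gives a fifth.
Eb→Bb = 7 semitones, exactly the perfect fifth.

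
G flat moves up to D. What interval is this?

augmented fifth

Counting letters G–A–B–C–D gives a fifth.
Gb→D = 8 semitones, 1 wider than the perfect fifth (7), so augmented.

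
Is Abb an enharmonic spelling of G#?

Abb is pitch class 7; G# is pitch class 8.
The pitch classes differ (7 vs. 8), so they are not enharmonic equivalents.

No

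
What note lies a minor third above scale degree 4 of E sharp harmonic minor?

C#

Scale degree 4 of E# harmonic minor is A#.
A minor third (3 semitones) above A# lands on the letter C, giving C#.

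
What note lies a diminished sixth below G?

G down a major sixth is Bb, so the target letter is B.
From G, a diminished sixth is 7 semitones down: B#.

B#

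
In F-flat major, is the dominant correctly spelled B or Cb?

Cb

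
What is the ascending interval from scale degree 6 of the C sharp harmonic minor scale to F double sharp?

augmented sixth

Scale degree 6 of C# harmonic minor is A.
A up to F##: letters A→F make it a sixth; 10 semitones makes it augmented.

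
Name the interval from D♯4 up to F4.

diminished third

The letter names run D→F, a span of 2 letter steps, so the interval is some kind of third.
D# to F is 2 semitones. A major third is 4, so 2 makes it diminished.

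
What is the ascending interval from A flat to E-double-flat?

Counting letters A–B–C–D–E gives a fifth.
Ab→Ebb = 6 semitones, 1 narrower than the perfect fifth (7), so diminished.

diminished fifth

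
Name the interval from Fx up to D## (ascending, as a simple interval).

The letter names run F→D, a span of 5 letter steps, so the interval is some kind of sixth.
F## to D## is 9 semitones. A major sixth is 9, so 9 makes it major.

major sixth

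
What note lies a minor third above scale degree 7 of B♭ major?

C

Scale degree 7 of Bb major is A.
A minor third (3 semitones) above A lands on the letter C, giving C.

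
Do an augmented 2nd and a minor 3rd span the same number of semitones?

Yes

An augmented second spans 3 semitones; a minor third spans 3.
They are enharmonically equivalent.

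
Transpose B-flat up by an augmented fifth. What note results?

A fifth above B lands on the letter F.
An augmented fifth spans 8 semitones, so Bb moves to pitch class 6. On the letter F that is F#.

F#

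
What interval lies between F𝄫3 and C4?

doubly augmented fifth

The letter names run F→C, a span of 4 letter steps, so the interval is some kind of fifth.
Fbb to C is 9 semitones. A perfect fifth is 7, so 9 makes it doubly augmented.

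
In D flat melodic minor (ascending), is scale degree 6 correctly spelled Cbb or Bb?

Bb

Each scale degree takes a distinct letter name. Degree 6 of a scale on D must use the letter B.
Bb and Cbb are enharmonically the same pitch, but only Bb uses the letter B, so it is the correct spelling here.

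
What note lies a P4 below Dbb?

Abb

A fourth below D lands on the letter A.
A perfect fourth spans 5 semitones, so Dbb moves to pitch class 7. On the letter A that is Abb.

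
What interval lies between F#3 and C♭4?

Counting letters F–G–A–B–C gives a fifth.
F#→Cb = 5 semitones, 2 narrower than the perfect fifth (7), so doubly diminished.

doubly diminished fifth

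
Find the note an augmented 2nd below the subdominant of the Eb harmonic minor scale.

Gbb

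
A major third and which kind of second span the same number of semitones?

doubly augmented

A major third spans 4 semitones.
A second spanning 4 semitones is doubly augmented (the major second is 2).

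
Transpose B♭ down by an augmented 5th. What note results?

B down a perfect fifth is E, so the target letter is E.
From Bb, an augmented fifth is 8 semitones down: Ebb.

Ebb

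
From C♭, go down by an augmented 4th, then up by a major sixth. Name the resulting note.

An augmented fourth down from Cb is Gbb (letter G, 6 semitones down).
A major sixth up from Gbb is Ebb (letter E, 9 semitones up).

Ebb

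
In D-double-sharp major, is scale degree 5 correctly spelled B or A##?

Each scale degree takes a distinct letter name. Degree 5 of a scale on D must use the letter A.
A## and B are enharmonically the same pitch, but only A## uses the letter A, so it is the correct spelling here.

A##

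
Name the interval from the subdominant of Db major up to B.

The subdominant of Db major is Gb.
Gb up to B: letters G→B make it a third; 5 semitones makes it augmented.

augmented third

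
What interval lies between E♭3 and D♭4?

minor seventh

The letter names run E→D, a span of 6 letter steps, so the interval is some kind of seventh.
Eb to Db is 10 semitones. A major seventh is 11, so 10 makes it minor.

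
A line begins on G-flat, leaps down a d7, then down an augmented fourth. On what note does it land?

A diminished seventh down from Gb is A (letter A, 9 semitones down).
An augmented fourth down from A is Eb (letter E, 6 semitones down).

Eb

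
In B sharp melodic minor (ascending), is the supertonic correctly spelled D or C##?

C##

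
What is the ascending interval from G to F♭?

Counting letters G–A–B–C–D–E–F gives a seventh.
G→Fb = 9 semitones, 2 narrower than the major seventh (11), so diminished.

diminished seventh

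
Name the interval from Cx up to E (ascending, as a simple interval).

diminished third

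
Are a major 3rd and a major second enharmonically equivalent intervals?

No

A major third spans 4 semitones; a major second spans 2.
The spans differ, so they are not enharmonic equivalents.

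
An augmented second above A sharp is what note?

A up a major second is B, so the target letter is B.
From A#, an augmented second is 3 semitones up: B##.

B##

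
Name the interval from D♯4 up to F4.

The letter names run D→F, a span of 2 letter steps, so the interval is some kind of third.
D# to F is 2 semitones. A major third is 4, so 2 makes it diminished.

diminished third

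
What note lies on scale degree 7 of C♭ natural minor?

Bbb

The Cb natural minor scale runs Cb Db Ebb Fb Gb Abb Bbb.
Degree 7 is Bbb.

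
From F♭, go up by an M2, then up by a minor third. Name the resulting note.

Bbb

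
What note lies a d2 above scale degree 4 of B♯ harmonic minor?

Scale degree 4 of B# harmonic minor is E#.
A diminished second (0 semitones) above E# lands on the letter F, giving F.

F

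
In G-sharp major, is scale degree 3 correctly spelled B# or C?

B#

Each scale degree takes a distinct letter name. Degree 3 of a scale on G must use the letter B.
B# and C are enharmonically the same pitch, but only B# uses the letter B, so it is the correct spelling here.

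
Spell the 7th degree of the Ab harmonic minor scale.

G

Degree 7 takes the letter 6 steps above A, which is G.
In harmonic minor, degree 7 sits 11 semitones above the tonic. Ab + 11 semitones is pitch class 7, spelled on G as G.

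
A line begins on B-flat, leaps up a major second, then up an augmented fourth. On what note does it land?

A major second up from Bb is C (letter C, 2 semitones up).
An augmented fourth up from C is F# (letter F, 6 semitones up).

F#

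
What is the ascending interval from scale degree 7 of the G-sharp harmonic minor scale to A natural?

Scale degree 7 of G# harmonic minor is F##.
F## up to A: letters F→A make it a third; 2 semitones makes it diminished.

diminished third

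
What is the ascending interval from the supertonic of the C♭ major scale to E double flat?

minor second

The supertonic of Cb major is Db.
Db up to Ebb: letters D→E make it a second; 1 semitone makes it minor.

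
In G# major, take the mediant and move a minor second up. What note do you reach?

The mediant of G# major is B#.
A minor second (1 semitone) above B# lands on the letter C, giving C#.

C#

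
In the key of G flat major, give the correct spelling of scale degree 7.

The Gb major scale runs Gb Ab Bb Cb Db Eb F.
Degree 7 is F.

F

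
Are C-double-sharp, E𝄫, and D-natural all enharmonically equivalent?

Yes

C## = pitch class 2 and Ebb = pitch class 2 and D = pitch class 2 — the same pitch class, so they are enharmonic equivalents.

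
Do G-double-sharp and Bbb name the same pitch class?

G## is pitch class 9; Bbb is pitch class 9.
All spellings map to pitch class 9, so they are enharmonically equivalent.

Yes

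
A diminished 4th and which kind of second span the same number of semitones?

A diminished fourth spans 4 semitones.
A second spanning 4 semitones is doubly augmented (the major second is 2).

doubly augmented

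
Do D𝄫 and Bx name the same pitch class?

Dbb is pitch class 0; B## is pitch class 1.
The pitch classes differ (0 vs. 1), so they are not enharmonic equivalents.

No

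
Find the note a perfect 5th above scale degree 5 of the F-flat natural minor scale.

Gb

Scale degree 5 of Fb natural minor is Cb.
A perfect fifth (7 semitones) above Cb lands on the letter G, giving Gb.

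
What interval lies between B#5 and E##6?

Counting letters B–C–D–E gives a fourth.
B#→E## = 6 semitones, 1 wider than the perfect fourth (5), so augmented.

augmented fourth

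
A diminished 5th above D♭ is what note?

A fifth above D lands on the letter A.
A diminished fifth spans 6 semitones, so Db moves to pitch class 7. On the letter A that is Abb.

Abb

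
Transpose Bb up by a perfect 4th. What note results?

Eb

A fourth above B lands on the letter E.
A perfect fourth spans 5 semitones, so Bb moves to pitch class 3. On the letter E that is Eb.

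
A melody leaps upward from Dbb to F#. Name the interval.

The letter names run D→F, a span of 2 letter steps, so the interval is some kind of third.
Dbb to F# is 6 semitones. A major third is 4, so 6 makes it doubly augmented.

doubly augmented third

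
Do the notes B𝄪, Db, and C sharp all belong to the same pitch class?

B## = pitch class 1 and Db = pitch class 1 and C# = pitch class 1 — the same pitch class, so they are enharmonic equivalents.

Yes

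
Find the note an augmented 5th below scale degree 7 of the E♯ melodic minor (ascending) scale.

G#

Scale degree 7 of E# melodic minor (ascending) is D##.
An augmented fifth (8 semitones) below D## lands on the letter G, giving G#.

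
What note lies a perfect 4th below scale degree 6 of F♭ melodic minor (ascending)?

Ab

Scale degree 6 of Fb melodic minor (ascending) is Db.
A perfect fourth (5 semitones) below Db lands on the letter A, giving Ab.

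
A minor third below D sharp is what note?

A third below D lands on the letter B.
A minor third spans 3 semitones, so D# moves to pitch class 0. On the letter B that is B#.

B#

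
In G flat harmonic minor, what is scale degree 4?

Cb

The Gb harmonic minor scale runs Gb Ab Bbb Cb Db Ebb F.
Degree 4 is Cb.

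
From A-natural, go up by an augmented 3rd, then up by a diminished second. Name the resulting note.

D

An augmented third up from A is C## (letter C, 5 semitones up).
A diminished second up from C## is D (letter D, 0 semitones up).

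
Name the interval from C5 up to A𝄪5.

doubly augmented sixth

Counting letters C–D–E–F–G–A gives a sixth.
C→A## = 11 semitones, 2 wider than the major sixth (9), so doubly augmented.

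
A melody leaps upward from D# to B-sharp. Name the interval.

major sixth

Counting letters D–E–F–G–A–B gives a sixth.
D#→B# = 9 semitones, exactly the major sixth.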